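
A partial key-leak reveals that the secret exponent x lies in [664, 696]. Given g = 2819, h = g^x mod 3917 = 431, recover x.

674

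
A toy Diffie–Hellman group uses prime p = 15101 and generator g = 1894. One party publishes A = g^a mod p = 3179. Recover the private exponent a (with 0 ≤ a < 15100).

3194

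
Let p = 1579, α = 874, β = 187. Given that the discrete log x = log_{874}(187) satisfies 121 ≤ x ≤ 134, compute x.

124

Compute 874^121 mod 1579 = 1262, then multiply by 874 repeatedly:
  874^121=1262  874^122=846  874^123=432  874^124=187
Found 187 at exponent 124.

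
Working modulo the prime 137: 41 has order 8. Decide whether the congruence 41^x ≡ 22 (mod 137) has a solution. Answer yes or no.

no

⟨41⟩ has order 8; its elements mod 137 are {1, 10, 37, 41, 96, 100, 127, 136}.
22 is not in this set.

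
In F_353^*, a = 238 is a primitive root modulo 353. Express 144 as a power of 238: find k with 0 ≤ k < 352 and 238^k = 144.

Baby-step giant-step with m = ceil(sqrt(352)) = 19.
Baby table (238^j mod 353 for j=0..18):
  0:1  1:238  2:164  3:202  4:68  5:299  6:209  7:322
  8:35  9:211  10:92  11:10  12:262  13:228  14:255  15:327
  16:166  17:325  18:43
Giant step factor: 238^(-19) ≡ 235 (mod 353).
Scan 144·235^i mod 353 for i = 0, 1, …:
  i=0: 144   i=1: 305   i=2: 16   i=3: 230
  i=4: 41   i=5: 104   i=6: 83   i=7: 90
  i=8: 323   i=9: 10
Match at i=9, j=11: k = 9·19 + 11 = 182.

182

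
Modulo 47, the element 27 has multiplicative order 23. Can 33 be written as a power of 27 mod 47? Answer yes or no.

no

⟨27⟩ has order 23; its elements mod 47 are {1, 2, 3, 4, 6, 7, 8, 9, 12, 14, 16, 17, 18, 21, 24, 25, 27, 28, 32, 34, 36, 37, 42}.
33 is not in this set.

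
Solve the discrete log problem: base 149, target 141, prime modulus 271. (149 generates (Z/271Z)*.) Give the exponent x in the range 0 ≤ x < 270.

Baby-step giant-step with m = ceil(sqrt(270)) = 17.
Baby table (149^j mod 271 for j=0..16):
  0:1  1:149  2:250  3:123  4:170  5:127  6:224  7:43
  8:174  9:181  10:140  11:264  12:41  13:147  14:223  15:165
  16:195
Giant step factor: 149^(-17) ≡ 257 (mod 271).
Scan 141·257^i mod 271 for i = 0, 1, …:
  i=0: 141   i=1: 194   i=2: 265   i=3: 84
  i=4: 179   i=5: 204   i=6: 125   i=7: 147
Match at i=7, j=13: x = 7·17 + 13 = 132.

132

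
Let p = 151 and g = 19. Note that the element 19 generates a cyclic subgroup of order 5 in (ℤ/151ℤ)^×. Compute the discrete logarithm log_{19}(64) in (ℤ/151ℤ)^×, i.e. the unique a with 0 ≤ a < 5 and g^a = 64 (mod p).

3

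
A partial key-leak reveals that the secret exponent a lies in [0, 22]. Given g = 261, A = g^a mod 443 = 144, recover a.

Compute 261^0 mod 443 = 1, then multiply by 261 repeatedly:
  261^0=1  261^1=261  261^2=342  261^3=219  261^4=12
  261^5=31  261^6=117  261^7=413  261^8=144
Found 144 at exponent 8.

8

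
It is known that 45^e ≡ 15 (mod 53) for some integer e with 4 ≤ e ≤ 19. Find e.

Compute 45^4 mod 53 = 15, then multiply by 45 repeatedly:
  45^4=15
Found 15 at exponent 4.

4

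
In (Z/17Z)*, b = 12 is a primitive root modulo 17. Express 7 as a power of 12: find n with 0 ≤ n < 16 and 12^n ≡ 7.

7

Successive powers of 12 modulo 17:
  12^0=1  12^1=12  12^2=8  12^3=11  12^4=13  12^5=3
  12^6=2  12^7=7
So 12^7 ≡ 7 (mod 17), giving n = 7.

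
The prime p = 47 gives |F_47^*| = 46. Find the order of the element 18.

23

The order of 18 must divide p − 1 = 46 = 2 · 23.
Divisors: 1, 2, 23, 46.
Check each in increasing order: 18^1 ≡ 18;  18^2 ≡ 42;  18^23 ≡ 1.
Smallest exponent giving 1 is 23.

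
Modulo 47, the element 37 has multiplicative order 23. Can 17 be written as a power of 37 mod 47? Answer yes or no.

yes

17 ∈ ⟨37⟩ iff 17^23 ≡ 1 (mod 47), since |⟨37⟩| = 23.
17^23 mod 47 = 1.
Since 1 = 1, 17 lies in the subgroup.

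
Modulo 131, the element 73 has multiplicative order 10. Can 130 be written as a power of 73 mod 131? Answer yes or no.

130 ∈ ⟨73⟩ iff 130^10 ≡ 1 (mod 131), since |⟨73⟩| = 10.
130^10 mod 131 = 1.
Since 1 = 1, 130 lies in the subgroup.

yes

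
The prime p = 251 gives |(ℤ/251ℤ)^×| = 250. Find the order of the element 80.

The order of 80 must divide p − 1 = 250 = 2 · 5^3.
Divisors: 1, 2, 5, 10, 25, 50, 125, 250.
Check each in increasing order: 80^1 ≡ 80;  80^2 ≡ 125;  80^5 ≡ 20;  80^10 ≡ 149;  80^25 ≡ 1.
Smallest exponent giving 1 is 25.

25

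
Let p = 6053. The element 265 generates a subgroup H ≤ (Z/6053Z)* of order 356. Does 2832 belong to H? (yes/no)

2832 ∈ ⟨265⟩ iff 2832^356 ≡ 1 (mod 6053), since |⟨265⟩| = 356.
2832^356 mod 6053 = 1.
Since 1 = 1, 2832 lies in the subgroup.

yes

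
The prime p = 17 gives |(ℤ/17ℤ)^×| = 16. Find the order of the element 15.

8

The order of 15 must divide p − 1 = 16 = 2^4.
Divisors: 1, 2, 4, 8, 16.
Check each in increasing order: 15^1 ≡ 15;  15^2 ≡ 4;  15^4 ≡ 16;  15^8 ≡ 1.
Smallest exponent giving 1 is 8.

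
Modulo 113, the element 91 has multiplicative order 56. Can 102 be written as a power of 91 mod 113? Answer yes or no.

102 ∈ ⟨91⟩ iff 102^56 ≡ 1 (mod 113), since |⟨91⟩| = 56.
102^56 mod 113 = 1.
Since 1 = 1, 102 lies in the subgroup.

yes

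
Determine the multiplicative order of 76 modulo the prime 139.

46

The order of 76 must divide p − 1 = 138 = 2 · 3 · 23.
Divisors: 1, 2, 3, 6, 23, 46, 69, 138.
Check each in increasing order: 76^1 ≡ 76;  76^2 ≡ 77;  76^3 ≡ 14;  76^6 ≡ 57;  76^23 ≡ 138;  76^46 ≡ 1.
Smallest exponent giving 1 is 46.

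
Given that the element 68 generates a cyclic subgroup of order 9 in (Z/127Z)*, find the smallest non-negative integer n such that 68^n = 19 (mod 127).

6

Successive powers of 68 modulo 127:
  68^0=1  68^1=68  68^2=52  68^3=107  68^4=37  68^5=103
  68^6=19
So 68^6 ≡ 19 (mod 127), giving n = 6.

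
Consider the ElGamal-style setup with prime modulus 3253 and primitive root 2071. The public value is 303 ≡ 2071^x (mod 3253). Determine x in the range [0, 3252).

886

Baby-step giant-step with m = ceil(sqrt(3252)) = 58.
Baby table (2071^j mod 3253 for j=0..57):
  0:1  1:2071  2:1587  3:1147  4:747  5:1862  6:1397  7:1270
  8:1746  9:1883  10:2599  11:2067  12:3062  13:1305  14:2665  15:2127
  16:455  17:2188  18:3172  19:1405  20:1573  21:1430  22:1300  23:2069
  24:698  25:1226  26:1706  27:368  28:926  29:1729  30:2459  31:1644
  32:2086  33:122  34:2181  35:1687  36:55  37:50  38:2707  39:1278
  40:2049  41:1567  42:2016  43:1537  44:1693  45:2722  46:3066  47:3083
  48:2507  49:209  50:190  51:3130  52:2254  53:3232  54:2051  55:2456
  56:1937  57:578
Giant step factor: 2071^(-58) ≡ 345 (mod 3253).
Scan 303·345^i mod 3253 for i = 0, 1, …:
  i=0: 303   i=1: 439   i=2: 1817   i=3: 2289
  i=4: 2479   i=5: 2969   i=6: 2863   i=7: 2076
  i=8: 560   i=9: 1273     …   i=14: 2500
  i=15: 455
Match at i=15, j=16: x = 15·58 + 16 = 886.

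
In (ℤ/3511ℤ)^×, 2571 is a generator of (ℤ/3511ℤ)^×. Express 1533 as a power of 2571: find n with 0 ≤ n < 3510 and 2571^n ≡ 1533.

Baby-step giant-step with m = ceil(sqrt(3510)) = 60.
Baby table (2571^j mod 3511 for j=0..59):
  0:1  1:2571  2:2339  3:2737  4:783  5:1290  6:2206  7:1361
  8:2175  9:2413  10:3397  11:1830  12:190  13:461  14:2024  15:402
  16:1308  17:2841  18:1331  19:2287  20:2463  21:2040  22:2917  23:111
  24:990  25:3326  26:1861  27:2649  28:2750  29:2607  30:98  31:2677
  32:1007  33:1390  34:3003  35:24  36:2017  37:3471  38:2490  39:1237
  40:2872  41:279  42:1065  43:3046  44:1736  45:775  46:1788  47:1049
  48:531  49:2933  50:2626  51:3304  52:1475  53:345  54:2223  55:2936
  56:3317  57:3299  58:2664  59:2694
Giant step factor: 2571^(-60) ≡ 1353 (mod 3511).
Scan 1533·1353^i mod 3511 for i = 0, 1, …:
  i=0: 1533   i=1: 2659   i=2: 2363   i=3: 2129
  i=4: 1517   i=5: 2077   i=6: 1381   i=7: 641
  i=8: 56   i=9: 2037     …   i=14: 3337
  i=15: 3326
Match at i=15, j=25: n = 15·60 + 25 = 925.

925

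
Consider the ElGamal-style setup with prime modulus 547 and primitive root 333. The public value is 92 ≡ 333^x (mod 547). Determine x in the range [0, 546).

463

Baby-step giant-step with m = ceil(sqrt(546)) = 24.
Baby table (333^j mod 547 for j=0..23):
  0:1  1:333  2:395  3:255  4:130  5:77  6:479  7:330
  8:490  9:164  10:459  11:234  12:248  13:534  14:47  15:335
  16:514  17:498  18:93  19:337  20:86  21:194  22:56  23:50
Giant step factor: 333^(-24) ≡ 449 (mod 547).
Scan 92·449^i mod 547 for i = 0, 1, …:
  i=0: 92   i=1: 283   i=2: 163   i=3: 436
  i=4: 485   i=5: 59   i=6: 235   i=7: 491
  i=8: 18   i=9: 424     …   i=18: 432
  i=19: 330
Match at i=19, j=7: x = 19·24 + 7 = 463.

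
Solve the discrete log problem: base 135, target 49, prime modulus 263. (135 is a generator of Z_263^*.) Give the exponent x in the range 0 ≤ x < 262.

152

Baby-step giant-step with m = ceil(sqrt(262)) = 17.
Baby table (135^j mod 263 for j=0..16):
  0:1  1:135  2:78  3:10  4:35  5:254  6:100  7:87
  8:173  9:211  10:81  11:152  12:6  13:21  14:205  15:60
  16:210
Giant step factor: 135^(-17) ≡ 112 (mod 263).
Scan 49·112^i mod 263 for i = 0, 1, …:
  i=0: 49   i=1: 228   i=2: 25   i=3: 170
  i=4: 104   i=5: 76   i=6: 96   i=7: 232
  i=8: 210
Match at i=8, j=16: x = 8·17 + 16 = 152.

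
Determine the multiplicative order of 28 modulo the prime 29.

2

The order of 28 must divide p − 1 = 28 = 2^2 · 7.
Divisors: 1, 2, 4, 7, 14, 28.
Check each in increasing order: 28^1 ≡ 28;  28^2 ≡ 1.
Smallest exponent giving 1 is 2.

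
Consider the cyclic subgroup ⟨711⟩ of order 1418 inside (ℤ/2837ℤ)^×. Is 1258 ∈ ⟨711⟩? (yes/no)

1258 ∈ ⟨711⟩ iff 1258^1418 ≡ 1 (mod 2837), since |⟨711⟩| = 1418.
1258^1418 mod 2837 = 2836.
Since 2836 ≠ 1, 1258 does not lie in the subgroup.

no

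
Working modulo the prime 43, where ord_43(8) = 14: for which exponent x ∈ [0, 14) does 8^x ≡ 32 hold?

Successive powers of 8 modulo 43:
  8^0=1  8^1=8  8^2=21  8^3=39  8^4=11  8^5=2
  8^6=16  8^7=42  8^8=35  8^9=22  8^10=4  8^11=32
So 8^11 ≡ 32 (mod 43), giving x = 11.

11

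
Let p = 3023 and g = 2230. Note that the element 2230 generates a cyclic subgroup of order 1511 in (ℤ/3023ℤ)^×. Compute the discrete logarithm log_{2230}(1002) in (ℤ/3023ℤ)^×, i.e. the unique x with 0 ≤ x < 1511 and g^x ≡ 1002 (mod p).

795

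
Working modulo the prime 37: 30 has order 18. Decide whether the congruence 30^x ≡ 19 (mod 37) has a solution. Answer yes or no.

⟨30⟩ has order 18; its elements mod 37 are {1, 3, 4, 7, 9, 10, 11, 12, 16, 21, 25, 26, 27, 28, 30, 33, 34, 36}.
19 is not in this set.

no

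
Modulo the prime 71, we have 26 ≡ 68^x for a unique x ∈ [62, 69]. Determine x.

65

Compute 68^62 mod 71 = 49, then multiply by 68 repeatedly:
  68^62=49  68^63=66  68^64=15  68^65=26
Found 26 at exponent 65.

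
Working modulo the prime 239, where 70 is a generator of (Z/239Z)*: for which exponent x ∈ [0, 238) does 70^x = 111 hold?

Baby-step giant-step with m = ceil(sqrt(238)) = 16.
Baby table (70^j mod 239 for j=0..15):
  0:1  1:70  2:120  3:35  4:60  5:137  6:30  7:188
  8:15  9:94  10:127  11:47  12:183  13:143  14:211  15:191
Giant step factor: 70^(-16) ≡ 17 (mod 239).
Scan 111·17^i mod 239 for i = 0, 1, …:
  i=0: 111   i=1: 214   i=2: 53   i=3: 184
  i=4: 21   i=5: 118   i=6: 94
Match at i=6, j=9: x = 6·16 + 9 = 105.

105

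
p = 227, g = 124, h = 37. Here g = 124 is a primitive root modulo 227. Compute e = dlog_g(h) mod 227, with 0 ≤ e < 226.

39

Baby-step giant-step with m = ceil(sqrt(226)) = 16.
Baby table (124^j mod 227 for j=0..15):
  0:1  1:124  2:167  3:51  4:195  5:118  6:104  7:184
  8:116  9:83  10:77  11:14  12:147  13:68  14:33  15:6
Giant step factor: 124^(-16) ≡ 209 (mod 227).
Scan 37·209^i mod 227 for i = 0, 1, …:
  i=0: 37   i=1: 15   i=2: 184
Match at i=2, j=7: e = 2·16 + 7 = 39.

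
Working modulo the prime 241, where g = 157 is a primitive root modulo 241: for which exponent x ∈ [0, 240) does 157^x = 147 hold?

8

Successive powers of 157 modulo 241:
  157^0=1  157^1=157  157^2=67  157^3=156  157^4=151  157^5=89
  157^6=236  157^7=179  157^8=147
So 157^8 ≡ 147 (mod 241), giving x = 8.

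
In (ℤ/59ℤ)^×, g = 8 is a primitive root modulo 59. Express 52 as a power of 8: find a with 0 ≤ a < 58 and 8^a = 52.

35

Baby-step giant-step with m = ceil(sqrt(58)) = 8.
Baby table (8^j mod 59 for j=0..7):
  0:1  1:8  2:5  3:40  4:25  5:23  6:7  7:56
Giant step factor: 8^(-8) ≡ 27 (mod 59).
Scan 52·27^i mod 59 for i = 0, 1, …:
  i=0: 52   i=1: 47   i=2: 30   i=3: 43
  i=4: 40
Match at i=4, j=3: a = 4·8 + 3 = 35.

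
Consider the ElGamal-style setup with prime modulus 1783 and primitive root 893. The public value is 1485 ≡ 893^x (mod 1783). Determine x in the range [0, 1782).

759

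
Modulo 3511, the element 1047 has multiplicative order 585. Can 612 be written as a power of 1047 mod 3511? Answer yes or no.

yes

612 ∈ ⟨1047⟩ iff 612^585 ≡ 1 (mod 3511), since |⟨1047⟩| = 585.
612^585 mod 3511 = 1.
Since 1 = 1, 612 lies in the subgroup.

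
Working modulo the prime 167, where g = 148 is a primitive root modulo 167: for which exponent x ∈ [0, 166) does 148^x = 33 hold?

Baby-step giant-step with m = ceil(sqrt(166)) = 13.
Baby table (148^j mod 167 for j=0..12):
  0:1  1:148  2:27  3:155  4:61  5:10  6:144  7:103
  8:47  9:109  10:100  11:104  12:28
Giant step factor: 148^(-13) ≡ 70 (mod 167).
Scan 33·70^i mod 167 for i = 0, 1, …:
  i=0: 33   i=1: 139   i=2: 44   i=3: 74
  i=4: 3   i=5: 43   i=6: 4   i=7: 113
  i=8: 61
Match at i=8, j=4: x = 8·13 + 4 = 108.

108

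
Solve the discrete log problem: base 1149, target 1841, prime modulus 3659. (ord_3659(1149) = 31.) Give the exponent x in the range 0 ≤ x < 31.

Successive powers of 1149 modulo 3659:
  1149^0=1  1149^1=1149  1149^2=2961  1149^3=2978  1149^4=557  1149^5=3327
  1149^6=2727  1149^7=1219  1149^8=2893  1149^9=1685  1149^10=454  1149^11=2068
  1149^12=1441  1149^13=1841
So 1149^13 ≡ 1841 (mod 3659), giving x = 13.

13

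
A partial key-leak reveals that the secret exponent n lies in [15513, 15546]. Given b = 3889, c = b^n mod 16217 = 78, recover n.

Compute 3889^15513 mod 16217 = 11736, then multiply by 3889 repeatedly:
  3889^15513=11736  3889^15514=6666  3889^15515=9308  3889^15516=2468  3889^15517=13805
  3889^15518=9375  3889^15519=3559  3889^15520=7850  3889^15521=8256  3889^15522=14141
  3889^15523=2502  3889^15524=78
Found 78 at exponent 15524.

15524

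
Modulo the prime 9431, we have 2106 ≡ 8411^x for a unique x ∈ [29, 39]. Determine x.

33

Compute 8411^29 mod 9431 = 8615, then multiply by 8411 repeatedly:
  8411^29=8615  8411^30=2392  8411^31=2789  8411^32=3382  8411^33=2106
Found 2106 at exponent 33.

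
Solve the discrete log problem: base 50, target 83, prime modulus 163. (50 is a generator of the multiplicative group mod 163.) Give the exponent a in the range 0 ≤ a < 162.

Baby-step giant-step with m = ceil(sqrt(162)) = 13.
Baby table (50^j mod 163 for j=0..12):
  0:1  1:50  2:55  3:142  4:91  5:149  6:115  7:45
  8:131  9:30  10:33  11:20  12:22
Giant step factor: 50^(-13) ≡ 159 (mod 163).
Scan 83·159^i mod 163 for i = 0, 1, …:
  i=0: 83   i=1: 157   i=2: 24   i=3: 67
  i=4: 58   i=5: 94   i=6: 113   i=7: 37
  i=8: 15   i=9: 103   i=10: 77   i=11: 18
  i=12: 91
Match at i=12, j=4: a = 12·13 + 4 = 160.

160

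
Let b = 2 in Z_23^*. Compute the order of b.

The order of 2 must divide p − 1 = 22 = 2 · 11.
Divisors: 1, 2, 11, 22.
Check each in increasing order: 2^1 ≡ 2;  2^2 ≡ 4;  2^11 ≡ 1.
Smallest exponent giving 1 is 11.

11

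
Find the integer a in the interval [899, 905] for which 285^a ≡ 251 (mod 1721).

Compute 285^899 mod 1721 = 71, then multiply by 285 repeatedly:
  285^899=71  285^900=1304  285^901=1625  285^902=176  285^903=251
Found 251 at exponent 903.

903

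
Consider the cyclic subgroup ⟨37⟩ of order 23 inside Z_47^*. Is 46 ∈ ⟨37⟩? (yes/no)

46 ∈ ⟨37⟩ iff 46^23 ≡ 1 (mod 47), since |⟨37⟩| = 23.
46^23 mod 47 = 46.
Since 46 ≠ 1, 46 does not lie in the subgroup.

no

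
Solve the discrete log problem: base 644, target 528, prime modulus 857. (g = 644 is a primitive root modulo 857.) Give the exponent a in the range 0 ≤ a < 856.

Baby-step giant-step with m = ceil(sqrt(856)) = 30.
Baby table (644^j mod 857 for j=0..29):
  0:1  1:644  2:805  3:792  4:133  5:809  6:797  7:782
  8:549  9:472  10:590  11:309  12:172  13:215  14:483  15:818
  16:594  17:314  18:821  19:812  20:158  21:626  22:354  23:14
  24:446  25:129  26:804  27:148  28:185  29:17
Giant step factor: 644^(-30) ≡ 484 (mod 857).
Scan 528·484^i mod 857 for i = 0, 1, …:
  i=0: 528   i=1: 166   i=2: 643   i=3: 121
  i=4: 288   i=5: 558   i=6: 117   i=7: 66
  i=8: 235   i=9: 616     …   i=24: 802
  i=25: 804
Match at i=25, j=26: a = 25·30 + 26 = 776.

776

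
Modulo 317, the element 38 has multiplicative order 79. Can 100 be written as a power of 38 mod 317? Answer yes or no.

100 ∈ ⟨38⟩ iff 100^79 ≡ 1 (mod 317), since |⟨38⟩| = 79.
100^79 mod 317 = 1.
Since 1 = 1, 100 lies in the subgroup.

yes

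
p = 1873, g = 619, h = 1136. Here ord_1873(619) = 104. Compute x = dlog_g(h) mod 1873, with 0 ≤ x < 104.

78

Baby-step giant-step with m = ceil(sqrt(104)) = 11.
Baby table (619^j mod 1873 for j=0..10):
  0:1  1:619  2:1069  3:542  4:231  5:641  6:1576  7:1584
  8:917  9:104  10:694
Giant step factor: 619^(-11) ≡ 14 (mod 1873).
Scan 1136·14^i mod 1873 for i = 0, 1, …:
  i=0: 1136   i=1: 920   i=2: 1642   i=3: 512
  i=4: 1549   i=5: 1083   i=6: 178   i=7: 619
Match at i=7, j=1: x = 7·11 + 1 = 78.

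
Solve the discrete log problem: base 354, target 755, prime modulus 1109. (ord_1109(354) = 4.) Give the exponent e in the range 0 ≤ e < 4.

Successive powers of 354 modulo 1109:
  354^0=1  354^1=354  354^2=1108  354^3=755
So 354^3 ≡ 755 (mod 1109), giving e = 3.

3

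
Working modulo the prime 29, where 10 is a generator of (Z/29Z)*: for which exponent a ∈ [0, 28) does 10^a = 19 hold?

15

Successive powers of 10 modulo 29:
  10^0=1  10^1=10  10^2=13  10^3=14  10^4=24  10^5=8
  10^6=22  10^7=17  10^8=25  10^9=18  10^10=6  10^11=2
  10^12=20  10^13=26  10^14=28  10^15=19
So 10^15 ≡ 19 (mod 29), giving a = 15.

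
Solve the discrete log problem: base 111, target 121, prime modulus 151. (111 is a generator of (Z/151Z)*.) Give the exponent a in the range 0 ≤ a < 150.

104

Baby-step giant-step with m = ceil(sqrt(150)) = 13.
Baby table (111^j mod 151 for j=0..12):
  0:1  1:111  2:90  3:24  4:97  5:46  6:123  7:63
  8:47  9:83  10:2  11:71  12:29
Giant step factor: 111^(-13) ≡ 129 (mod 151).
Scan 121·129^i mod 151 for i = 0, 1, …:
  i=0: 121   i=1: 56   i=2: 127   i=3: 75
  i=4: 11   i=5: 60   i=6: 39   i=7: 48
  i=8: 1
Match at i=8, j=0: a = 8·13 + 0 = 104.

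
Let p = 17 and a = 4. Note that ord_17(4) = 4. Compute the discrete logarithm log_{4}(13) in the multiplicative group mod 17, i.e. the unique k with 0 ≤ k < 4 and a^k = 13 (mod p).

Successive powers of 4 modulo 17:
  4^0=1  4^1=4  4^2=16  4^3=13
So 4^3 ≡ 13 (mod 17), giving k = 3.

3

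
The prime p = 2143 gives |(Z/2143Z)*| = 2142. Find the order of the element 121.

153

The order of 121 must divide p − 1 = 2142 = 2 · 3^2 · 7 · 17.
Divisors: 1, 2, 3, 6, 7, 9, 14, 17, 18, 21, 34, 42, 51, 63, 102, 119, 126, 153, 238, 306, 357, 714, 1071, 2142.
Check each in increasing order: 121^1 ≡ 121;  121^2 ≡ 1783;  121^3 ≡ 1443;  121^6 ≡ 1396;  121^7 ≡ 1762;  121^9 ≡ 8;  121^14 ≡ 1580;  121^17 ≡ 1931;  121^18 ≡ 64;  121^21 ≡ 203;  121^34 ≡ 2084;  121^42 ≡ 492;  121^51 ≡ 1793;  121^63 ≡ 1298;  121^102 ≡ 349;  121^119 ≡ 1017;  121^126 ≡ 406;  121^153 ≡ 1.
Smallest exponent giving 1 is 153.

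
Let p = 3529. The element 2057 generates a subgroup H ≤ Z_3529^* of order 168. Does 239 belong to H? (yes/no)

no

239 ∈ ⟨2057⟩ iff 239^168 ≡ 1 (mod 3529), since |⟨2057⟩| = 168.
239^168 mod 3529 = 1966.
Since 1966 ≠ 1, 239 does not lie in the subgroup.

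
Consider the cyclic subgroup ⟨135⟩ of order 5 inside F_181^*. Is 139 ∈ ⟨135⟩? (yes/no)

⟨135⟩ has order 5; its elements mod 181 are {1, 42, 59, 125, 135}.
139 is not in this set.

no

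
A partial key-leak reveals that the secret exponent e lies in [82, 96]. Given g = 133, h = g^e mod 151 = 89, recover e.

Compute 133^82 mod 151 = 45, then multiply by 133 repeatedly:
  133^82=45  133^83=96  133^84=84  133^85=149  133^86=36
  133^87=107  133^88=37  133^89=89
Found 89 at exponent 89.

89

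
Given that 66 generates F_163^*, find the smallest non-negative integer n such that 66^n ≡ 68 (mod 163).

145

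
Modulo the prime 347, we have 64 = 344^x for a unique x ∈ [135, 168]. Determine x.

148

Compute 344^135 mod 347 = 20, then multiply by 344 repeatedly:
  344^135=20  344^136=287  344^137=180  344^138=154  344^139=232
  344^140=345  344^141=6  344^142=329  344^143=54  344^144=185
  344^145=139  344^146=277  344^147=210  344^148=64
Found 64 at exponent 148.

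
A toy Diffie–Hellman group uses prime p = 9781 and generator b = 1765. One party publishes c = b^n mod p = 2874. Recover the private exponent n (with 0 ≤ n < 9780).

Baby-step giant-step with m = ceil(sqrt(9780)) = 99.
Baby table (1765^j mod 9781 for j=0..98):
  0:1  1:1765  2:4867  3:2537  4:7888  5:3957  6:471  7:9711
  8:3603  9:1645  10:8249  11:5357  12:6659  13:6154  14:4900  15:2096
  16:2222  17:9430  18:6469  19:3358  20:9365  21:9116  22:9776  23:956
  24:5008  25:6877  26:9465  27:9558  28:7426  29:350  30:1547  31:1556
  32:7660  33:2558  34:5829  35:8354  36:4843  37:9082  38:8452  39:1755
  40:6779  41:2772  42:2080  43:3325  44:25  45:5001  46:4303  47:4739
  48:1580  49:1115  50:1994  51:8031  52:2046  53:2001  54:824  55:6772
  56:198  57:7135  58:5128  59:3495  60:6645  61:1006  62:5229  63:5702
  64:9162  65:2937  66:9656  67:4338  68:7828  69:5648  70:1881  71:4206
  72:9592  73:8750  74:9332  75:9557  76:5661  77:5264  78:8791  79:3449
  80:3703  81:2087  82:5899  83:4751  84:3198  85:833  86:3095  87:4877
  88:625  89:7653  90:9765  91:1103  92:376  93:8313  94:945  95:5155
  96:2245  97:1120  98:1038
Giant step factor: 1765^(-99) ≡ 5701 (mod 9781).
Scan 2874·5701^i mod 9781 for i = 0, 1, …:
  i=0: 2874   i=1: 1499   i=2: 6986   i=3: 8735
  i=4: 3164   i=5: 1800   i=6: 1531   i=7: 3579
  i=8: 713   i=9: 5698     …   i=84: 3572
  i=85: 9711
Match at i=85, j=7: n = 85·99 + 7 = 8422.

8422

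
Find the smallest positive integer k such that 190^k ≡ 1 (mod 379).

The order of 190 must divide p − 1 = 378 = 2 · 3^3 · 7.
Divisors: 1, 2, 3, 6, 7, 9, 14, 18, 21, 27, 42, 54, 63, 126, 189, 378.
Check each in increasing order: 190^1 ≡ 190;  190^2 ≡ 95;  190^3 ≡ 237;  190^6 ≡ 77;  190^7 ≡ 228;  190^9 ≡ 57;  190^14 ≡ 61;  190^18 ≡ 217;  190^21 ≡ 264;  190^27 ≡ 241;  190^42 ≡ 339;  190^54 ≡ 94;  190^63 ≡ 52;  190^126 ≡ 51;  190^189 ≡ 378;  190^378 ≡ 1.
Smallest exponent giving 1 is 378.

378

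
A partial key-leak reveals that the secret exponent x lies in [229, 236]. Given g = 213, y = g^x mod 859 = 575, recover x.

Compute 213^229 mod 859 = 460, then multiply by 213 repeatedly:
  213^229=460  213^230=54  213^231=335  213^232=58  213^233=328
  213^234=285  213^235=575
Found 575 at exponent 235.

235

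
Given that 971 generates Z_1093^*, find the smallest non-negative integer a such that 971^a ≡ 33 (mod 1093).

804

Baby-step giant-step with m = ceil(sqrt(1092)) = 34.
Baby table (971^j mod 1093 for j=0..33):
  0:1  1:971  2:675  3:718  4:937  5:451  6:721  7:571
  8:290  9:689  10:103  11:550  12:666  13:723  14:327  15:547
  16:1032  17:884  18:359  19:1015  20:772  21:907  22:832  23:145
  24:891  25:598  26:275  27:333  28:908  29:710  30:820  31:516
  32:442  33:726
Giant step factor: 971^(-34) ≡ 28 (mod 1093).
Scan 33·28^i mod 1093 for i = 0, 1, …:
  i=0: 33   i=1: 924   i=2: 733   i=3: 850
  i=4: 847   i=5: 763   i=6: 597   i=7: 321
  i=8: 244   i=9: 274     …   i=22: 342
  i=23: 832
Match at i=23, j=22: a = 23·34 + 22 = 804.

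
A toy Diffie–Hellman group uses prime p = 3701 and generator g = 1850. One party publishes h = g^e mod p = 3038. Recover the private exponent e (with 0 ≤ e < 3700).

1060

Baby-step giant-step with m = ceil(sqrt(3700)) = 61.
Baby table (1850^j mod 3701 for j=0..60):
  0:1  1:1850  2:2776  3:2313  4:694  5:3354  6:2024  7:2689
  8:506  9:3448  10:1977  11:862  12:3270  13:2066  14:2668  15:2367
  16:667  17:1517  18:1092  19:3155  20:273  21:1714  22:2844  23:2279
  24:711  25:1495  26:1103  27:1299  28:1201  29:1250  30:3076  31:2163
  32:769  33:1466  34:2968  35:2217  36:742  37:3330  38:2036  39:2683
  40:509  41:1596  42:2903  43:399  44:1651  45:1025  46:1338  47:3032
  48:2185  49:758  50:3322  51:2040  52:2681  53:510  54:3446  55:1978
  56:2712  57:2345  58:678  59:3362  60:2020
Giant step factor: 1850^(-61) ≡ 2642 (mod 3701).
Scan 3038·2642^i mod 3701 for i = 0, 1, …:
  i=0: 3038   i=1: 2628   i=2: 100   i=3: 1429
  i=4: 398   i=5: 432   i=6: 1436   i=7: 387
  i=8: 978   i=9: 578     …   i=16: 232
  i=17: 2279
Match at i=17, j=23: e = 17·61 + 23 = 1060.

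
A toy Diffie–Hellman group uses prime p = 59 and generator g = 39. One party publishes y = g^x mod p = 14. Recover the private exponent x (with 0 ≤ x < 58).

35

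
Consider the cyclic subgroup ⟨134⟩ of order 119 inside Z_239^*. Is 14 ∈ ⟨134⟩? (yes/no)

14 ∈ ⟨134⟩ iff 14^119 ≡ 1 (mod 239), since |⟨134⟩| = 119.
14^119 mod 239 = 238.
Since 238 ≠ 1, 14 does not lie in the subgroup.

no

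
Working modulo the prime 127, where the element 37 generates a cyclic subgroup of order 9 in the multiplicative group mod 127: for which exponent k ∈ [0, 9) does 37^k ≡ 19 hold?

Successive powers of 37 modulo 127:
  37^0=1  37^1=37  37^2=99  37^3=107  37^4=22  37^5=52
  37^6=19
So 37^6 ≡ 19 (mod 127), giving k = 6.

6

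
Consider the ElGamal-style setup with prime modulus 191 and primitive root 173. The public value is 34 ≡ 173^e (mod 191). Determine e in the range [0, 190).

Baby-step giant-step with m = ceil(sqrt(190)) = 14.
Baby table (173^j mod 191 for j=0..13):
  0:1  1:173  2:133  3:89  4:117  5:186  6:90  7:99
  8:128  9:179  10:25  11:123  12:78  13:124
Giant step factor: 173^(-14) ≡ 156 (mod 191).
Scan 34·156^i mod 191 for i = 0, 1, …:
  i=0: 34   i=1: 147   i=2: 12   i=3: 153
  i=4: 184   i=5: 54   i=6: 20   i=7: 64
  i=8: 52   i=9: 90
Match at i=9, j=6: e = 9·14 + 6 = 132.

132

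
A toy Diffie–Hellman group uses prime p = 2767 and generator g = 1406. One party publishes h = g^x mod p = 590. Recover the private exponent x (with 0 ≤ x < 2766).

322

Baby-step giant-step with m = ceil(sqrt(2766)) = 53.
Baby table (1406^j mod 2767 for j=0..52):
  0:1  1:1406  2:1198  3:2052  4:1898  5:1200  6:2097  7:1527
  8:2537  9:359  10:1160  11:1197  12:646  13:700  14:1915  15:199
  16:327  17:440  18:1599  19:1390  20:838  21:2253  22:2270  23:1269
  24:2266  25:1179  26:241  27:1272  28:950  29:2006  30:863  31:1432
  32:1783  33:2763  34:2677  35:742  36:93  37:709  38:734  39:2680
  40:2193  41:920  42:1331  43:894  44:746  45:183  46:2734  47:641
  48:1971  49:1459  50:1007  51:1905  52:2741
Giant step factor: 1406^(-53) ≡ 2119 (mod 2767).
Scan 590·2119^i mod 2767 for i = 0, 1, …:
  i=0: 590   i=1: 2293   i=2: 15   i=3: 1348
  i=4: 868   i=5: 2004   i=6: 1898
Match at i=6, j=4: x = 6·53 + 4 = 322.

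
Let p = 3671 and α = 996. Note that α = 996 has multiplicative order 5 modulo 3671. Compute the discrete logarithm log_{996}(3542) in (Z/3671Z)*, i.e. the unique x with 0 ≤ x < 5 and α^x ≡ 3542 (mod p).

Successive powers of 996 modulo 3671:
  996^0=1  996^1=996  996^2=846  996^3=1957  996^4=3542
So 996^4 ≡ 3542 (mod 3671), giving x = 4.

4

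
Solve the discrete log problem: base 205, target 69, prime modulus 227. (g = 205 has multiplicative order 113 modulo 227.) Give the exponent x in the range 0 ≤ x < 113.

Baby-step giant-step with m = ceil(sqrt(113)) = 11.
Baby table (205^j mod 227 for j=0..10):
  0:1  1:205  2:30  3:21  4:219  5:176  6:214  7:59
  8:64  9:181  10:104
Giant step factor: 205^(-11) ≡ 63 (mod 227).
Scan 69·63^i mod 227 for i = 0, 1, …:
  i=0: 69   i=1: 34   i=2: 99   i=3: 108
  i=4: 221   i=5: 76   i=6: 21
Match at i=6, j=3: x = 6·11 + 3 = 69.

69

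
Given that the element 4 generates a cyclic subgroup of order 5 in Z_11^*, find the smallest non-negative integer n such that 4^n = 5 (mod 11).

2

Successive powers of 4 modulo 11:
  4^0=1  4^1=4  4^2=5
So 4^2 ≡ 5 (mod 11), giving n = 2.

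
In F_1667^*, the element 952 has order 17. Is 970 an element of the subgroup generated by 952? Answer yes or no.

⟨952⟩ has order 17; its elements mod 1667 are {1, 415, 524, 549, 642, 721, 750, 822, 877, 952, 1062, 1123, 1188, 1255, 1341, 1377, 1404}.
970 is not in this set.

no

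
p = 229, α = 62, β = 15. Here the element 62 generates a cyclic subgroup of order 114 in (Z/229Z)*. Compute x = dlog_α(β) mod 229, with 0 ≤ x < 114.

111

Baby-step giant-step with m = ceil(sqrt(114)) = 11.
Baby table (62^j mod 229 for j=0..10):
  0:1  1:62  2:180  3:168  4:111  5:12  6:57  7:99
  8:184  9:187  10:144
Giant step factor: 62^(-11) ≡ 76 (mod 229).
Scan 15·76^i mod 229 for i = 0, 1, …:
  i=0: 15   i=1: 224   i=2: 78   i=3: 203
  i=4: 85   i=5: 48   i=6: 213   i=7: 158
  i=8: 100   i=9: 43   i=10: 62
Match at i=10, j=1: x = 10·11 + 1 = 111.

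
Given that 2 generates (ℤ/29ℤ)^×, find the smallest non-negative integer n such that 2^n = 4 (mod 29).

Successive powers of 2 modulo 29:
  2^0=1  2^1=2  2^2=4
So 2^2 ≡ 4 (mod 29), giving n = 2.

2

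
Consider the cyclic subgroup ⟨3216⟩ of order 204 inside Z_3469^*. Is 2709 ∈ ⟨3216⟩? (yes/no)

no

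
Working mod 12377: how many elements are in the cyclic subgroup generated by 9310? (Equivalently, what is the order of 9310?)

The order of 9310 must divide p − 1 = 12376 = 2^3 · 7 · 13 · 17.
Divisors: 1, 2, 4, 7, 8, 13, 14, 17, 26, 28, 34, 52, 56, 68, 91, 104, 119, 136, 182, 221, 238, 364, 442, 476, 728, 884, 952, 1547, 1768, 3094, 6188, 12376.
Check each in increasing order: 9310^1 ≡ 9310;  9310^2 ≡ 12346;  9310^4 ≡ 961;  9310^7 ≡ 1983;  9310^8 ≡ 7623;  9310^13 ≡ 12245;  9310^14 ≡ 8780;  9310^17 ≡ 9295;  9310^26 ≡ 5047;  9310^28 ≡ 4444;  9310^34 ≡ 5565;  9310^52 ≡ 343;  9310^56 ≡ 7821;  9310^68 ≡ 1971;  9310^91 ≡ 8579;  9310^104 ≡ 6256;  9310^119 ≡ 3916;  9310^136 ≡ 10840;  9310^182 ≡ 5599;  9310^221 ≡ 5048;  9310^238 ≡ 12330;  9310^364 ≡ 10237;  9310^442 ≡ 10438;  9310^476 ≡ 2209;  9310^728 ≡ 110;  9310^884 ≡ 9490;  9310^952 ≡ 3143;  9310^1547 ≡ 1.
Smallest exponent giving 1 is 1547.

1547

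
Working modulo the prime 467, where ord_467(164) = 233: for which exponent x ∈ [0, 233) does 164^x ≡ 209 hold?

110

Baby-step giant-step with m = ceil(sqrt(233)) = 16.
Baby table (164^j mod 467 for j=0..15):
  0:1  1:164  2:277  3:129  4:141  5:241  6:296  7:443
  8:267  9:357  10:173  11:352  12:287  13:368  14:109  15:130
Giant step factor: 164^(-16) ≡ 49 (mod 467).
Scan 209·49^i mod 467 for i = 0, 1, …:
  i=0: 209   i=1: 434   i=2: 251   i=3: 157
  i=4: 221   i=5: 88   i=6: 109
Match at i=6, j=14: x = 6·16 + 14 = 110.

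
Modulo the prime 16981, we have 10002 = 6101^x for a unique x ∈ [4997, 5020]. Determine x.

Compute 6101^4997 mod 16981 = 8340, then multiply by 6101 repeatedly:
  6101^4997=8340  6101^4998=7264  6101^4999=14235  6101^5000=6901  6101^5001=7102
  6101^5002=10771  6101^5003=14382  6101^5004=3755  6101^5005=1886  6101^5006=10349
  6101^5007=3891  6101^5008=16534  6101^5009=6794  6101^5010=16554  6101^5011=9947
  6101^5012=13534  6101^5013=9312  6101^5014=11067  6101^5015=3311  6101^5016=10002
Found 10002 at exponent 5016.

5016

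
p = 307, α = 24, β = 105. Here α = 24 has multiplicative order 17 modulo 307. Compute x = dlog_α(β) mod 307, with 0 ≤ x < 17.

Successive powers of 24 modulo 307:
  24^0=1  24^1=24  24^2=269  24^3=9  24^4=216  24^5=272
  24^6=81  24^7=102  24^8=299  24^9=115  24^10=304  24^11=235
  24^12=114  24^13=280  24^14=273  24^15=105
So 24^15 ≡ 105 (mod 307), giving x = 15.

15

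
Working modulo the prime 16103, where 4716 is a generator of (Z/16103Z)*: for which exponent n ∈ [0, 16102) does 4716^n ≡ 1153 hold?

Baby-step giant-step with m = ceil(sqrt(16102)) = 127.
Baby table (4716^j mod 16103 for j=0..126):
  0:1  1:4716  2:2413  3:10990  4:9386  5:13332  6:7600  7:12425
  8:13586  9:13842  10:13413  11:3124  12:14642  13:2008  14:1164  15:14404
  16:6810  17:6578  18:7470  19:11259  20:5853  21:2206  22:958  23:9088
  24:8925  25:13161  26:6314  27:2377  28:2244  29:3033  30:4164  31:7867
  32:15563  33:13737  34:1323  35:7407  36:4005  37:14864  38:2265  39:5451
  40:6528  41:13215  42:3330  43:3855  44:15996  45:10684  46:15560  47:15692
  48:10187  49:6643  50:8053  51:7074  52:11671  53:382  54:14079  55:3895
  56:11400  57:10586  58:4276  59:4660  60:12068  61:4686  62:5860  63:3012
  64:1746  65:5503  66:10215  67:9867  68:11205  69:8837  70:728  71:3309
  72:1437  73:13632  74:5336  75:11690  76:9471  77:11617  78:3366  79:12601
  80:6246  81:3749  82:15293  83:12554  84:10036  85:3059  86:14059  87:6193
  88:11449  89:125  90:9792  91:11771  92:4995  93:13834  94:7891  95:16026
  96:7237  97:7435  98:7229  99:1913  100:4028  101:10611  102:9455  103:573
  104:13067  105:13894  106:997  107:15879  108:6414  109:6990  110:1999  111:7029
  112:8790  113:4518  114:2619  115:203  116:7271  117:6749  118:8756  119:5204
  120:1092  121:13015  122:10207  123:4345  124:8004  125:1432  126:6155
Giant step factor: 4716^(-127) ≡ 7464 (mod 16103).
Scan 1153·7464^i mod 16103 for i = 0, 1, …:
  i=0: 1153   i=1: 6990
Match at i=1, j=109: n = 1·127 + 109 = 236.

236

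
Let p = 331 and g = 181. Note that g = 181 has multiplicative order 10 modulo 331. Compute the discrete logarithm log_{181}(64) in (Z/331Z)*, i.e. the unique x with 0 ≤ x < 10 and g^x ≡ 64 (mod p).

4

Successive powers of 181 modulo 331:
  181^0=1  181^1=181  181^2=323  181^3=207  181^4=64
So 181^4 ≡ 64 (mod 331), giving x = 4.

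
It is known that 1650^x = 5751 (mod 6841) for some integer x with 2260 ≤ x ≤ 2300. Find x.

2286

Compute 1650^2260 mod 6841 = 5996, then multiply by 1650 repeatedly:
  1650^2260=5996  1650^2261=1314  1650^2262=6344  1650^2263=870  1650^2264=5731
  1650^2265=1888  1650^2266=2545  1650^2267=5717  1650^2268=6152  1650^2269=5597
  1650^2270=6541  1650^2271=4393  1650^2272=3831  1650^2273=66  1650^2274=6285
  1650^2275=6135  1650^2276=4911  1650^2277=3406  1650^2278=3439  1650^2279=3161
  1650^2280=2808  1650^2281=1843  1650^2282=3546  1650^2283=1845  1650^2284=5
  1650^2285=1409  1650^2286=5751
Found 5751 at exponent 2286.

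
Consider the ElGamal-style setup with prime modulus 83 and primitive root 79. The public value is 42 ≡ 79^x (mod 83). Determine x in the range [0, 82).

61

Baby-step giant-step with m = ceil(sqrt(82)) = 10.
Baby table (79^j mod 83 for j=0..9):
  0:1  1:79  2:16  3:19  4:7  5:55  6:29  7:50
  8:49  9:53
Giant step factor: 79^(-10) ≡ 9 (mod 83).
Scan 42·9^i mod 83 for i = 0, 1, …:
  i=0: 42   i=1: 46   i=2: 82   i=3: 74
  i=4: 2   i=5: 18   i=6: 79
Match at i=6, j=1: x = 6·10 + 1 = 61.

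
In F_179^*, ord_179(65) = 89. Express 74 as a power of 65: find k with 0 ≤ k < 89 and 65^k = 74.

79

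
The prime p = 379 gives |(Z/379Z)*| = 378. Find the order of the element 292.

The order of 292 must divide p − 1 = 378 = 2 · 3^3 · 7.
Divisors: 1, 2, 3, 6, 7, 9, 14, 18, 21, 27, 42, 54, 63, 126, 189, 378.
Check each in increasing order: 292^1 ≡ 292;  292^2 ≡ 368;  292^3 ≡ 199;  292^6 ≡ 185;  292^7 ≡ 202;  292^9 ≡ 52;  292^14 ≡ 251;  292^18 ≡ 51;  292^21 ≡ 295;  292^27 ≡ 378;  292^42 ≡ 234;  292^54 ≡ 1.
Smallest exponent giving 1 is 54.

54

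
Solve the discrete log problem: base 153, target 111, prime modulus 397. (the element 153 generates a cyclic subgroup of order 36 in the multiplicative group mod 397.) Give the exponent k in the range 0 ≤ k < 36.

10

Successive powers of 153 modulo 397:
  153^0=1  153^1=153  153^2=383  153^3=240  153^4=196  153^5=213
  153^6=35  153^7=194  153^8=304  153^9=63  153^10=111
So 153^10 ≡ 111 (mod 397), giving k = 10.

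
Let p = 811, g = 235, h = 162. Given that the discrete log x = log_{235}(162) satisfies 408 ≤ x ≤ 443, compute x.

Compute 235^408 mod 811 = 558, then multiply by 235 repeatedly:
  235^408=558  235^409=559  235^410=794  235^411=60  235^412=313
  235^413=565  235^414=582  235^415=522  235^416=209  235^417=455
  235^418=684  235^419=162
Found 162 at exponent 419.

419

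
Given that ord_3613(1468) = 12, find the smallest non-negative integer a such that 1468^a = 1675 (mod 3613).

4

Successive powers of 1468 modulo 3613:
  1468^0=1  1468^1=1468  1468^2=1676  1468^3=3528  1468^4=1675
So 1468^4 ≡ 1675 (mod 3613), giving a = 4.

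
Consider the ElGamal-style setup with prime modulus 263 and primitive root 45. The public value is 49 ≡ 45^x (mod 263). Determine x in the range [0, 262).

248

Baby-step giant-step with m = ceil(sqrt(262)) = 17.
Baby table (45^j mod 263 for j=0..16):
  0:1  1:45  2:184  3:127  4:192  5:224  6:86  7:188
  8:44  9:139  10:206  11:65  12:32  13:125  14:102  15:119
  16:95
Giant step factor: 45^(-17) ≡ 106 (mod 263).
Scan 49·106^i mod 263 for i = 0, 1, …:
  i=0: 49   i=1: 197   i=2: 105   i=3: 84
  i=4: 225   i=5: 180   i=6: 144   i=7: 10
  i=8: 8   i=9: 59     …   i=13: 126
  i=14: 206
Match at i=14, j=10: x = 14·17 + 10 = 248.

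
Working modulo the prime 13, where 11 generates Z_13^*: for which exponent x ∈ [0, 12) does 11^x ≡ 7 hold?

Successive powers of 11 modulo 13:
  11^0=1  11^1=11  11^2=4  11^3=5  11^4=3  11^5=7
So 11^5 ≡ 7 (mod 13), giving x = 5.

5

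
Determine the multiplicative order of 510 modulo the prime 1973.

1972

The order of 510 must divide p − 1 = 1972 = 2^2 · 17 · 29.
Divisors: 1, 2, 4, 17, 29, 34, 58, 68, 116, 493, 986, 1972.
Check each in increasing order: 510^1 ≡ 510;  510^2 ≡ 1637;  510^4 ≡ 435;  510^17 ≡ 1102;  510^29 ≡ 789;  510^34 ≡ 1009;  510^58 ≡ 1026;  510^68 ≡ 13;  510^116 ≡ 1067;  510^493 ≡ 259;  510^986 ≡ 1972;  510^1972 ≡ 1.
Smallest exponent giving 1 is 1972.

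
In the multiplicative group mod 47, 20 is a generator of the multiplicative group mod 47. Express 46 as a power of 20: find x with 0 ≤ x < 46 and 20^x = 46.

23

Successive powers of 20 modulo 47:
  20^0=1  20^1=20  20^2=24  20^3=10  20^4=12  20^5=5
  20^6=6  20^7=26  20^8=3  20^9=13  20^10=25  20^11=30
  20^12=36  20^13=15  20^14=18  20^15=31  20^16=9  20^17=39
  20^18=28  20^19=43  20^20=14  20^21=45  20^22=7  20^23=46
So 20^23 ≡ 46 (mod 47), giving x = 23.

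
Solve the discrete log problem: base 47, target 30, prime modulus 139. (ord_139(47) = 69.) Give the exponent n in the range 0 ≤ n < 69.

Baby-step giant-step with m = ceil(sqrt(69)) = 9.
Baby table (47^j mod 139 for j=0..8):
  0:1  1:47  2:124  3:129  4:86  5:11  6:100  7:113
  8:29
Giant step factor: 47^(-9) ≡ 36 (mod 139).
Scan 30·36^i mod 139 for i = 0, 1, …:
  i=0: 30   i=1: 107   i=2: 99   i=3: 89
  i=4: 7   i=5: 113
Match at i=5, j=7: n = 5·9 + 7 = 52.

52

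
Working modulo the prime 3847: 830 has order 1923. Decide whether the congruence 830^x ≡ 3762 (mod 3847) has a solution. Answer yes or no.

no

3762 ∈ ⟨830⟩ iff 3762^1923 ≡ 1 (mod 3847), since |⟨830⟩| = 1923.
3762^1923 mod 3847 = 3846.
Since 3846 ≠ 1, 3762 does not lie in the subgroup.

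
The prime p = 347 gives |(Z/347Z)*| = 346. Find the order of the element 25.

173

The order of 25 must divide p − 1 = 346 = 2 · 173.
Divisors: 1, 2, 173, 346.
Check each in increasing order: 25^1 ≡ 25;  25^2 ≡ 278;  25^173 ≡ 1.
Smallest exponent giving 1 is 173.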